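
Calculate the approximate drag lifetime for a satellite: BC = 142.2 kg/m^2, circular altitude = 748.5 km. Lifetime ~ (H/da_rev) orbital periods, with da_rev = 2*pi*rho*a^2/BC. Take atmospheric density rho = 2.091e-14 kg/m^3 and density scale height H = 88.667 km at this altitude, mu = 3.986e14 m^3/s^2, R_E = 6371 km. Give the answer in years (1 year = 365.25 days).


a = R_E + alt = 7119.5000 km = 7.1195e+06 m
da_rev = 2*pi*rho*a^2/BC = 2*pi*2.091e-14*(7.1195e+06)^2/142.2 = 0.0468309851 m per revolution
N = H/da_rev = 88667.0000 m / 0.0468309851 m = 1.8933405e+06 revolutions
P = 2*pi*sqrt(a^3/mu) = 5978.4068 s
lifetime = N*P = 1.8933405e+06 * 5978.4068 = 1.131916e+10 s = 131008.7918 days
years = 131008.7918 / 365.25 = 358.6825 years

358.6825 years


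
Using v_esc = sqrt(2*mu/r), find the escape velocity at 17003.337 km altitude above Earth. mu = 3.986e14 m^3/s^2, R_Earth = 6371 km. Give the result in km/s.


r = 6371.0 + 17003.337 = 23374.3370 km = 2.3374337e+07 m
v_esc = sqrt(2*mu/r) = sqrt(2*3.986e14 / 2.3374337e+07)
v_esc = 5840.0154 m/s = 5.8400 km/s

5.8400 km/s


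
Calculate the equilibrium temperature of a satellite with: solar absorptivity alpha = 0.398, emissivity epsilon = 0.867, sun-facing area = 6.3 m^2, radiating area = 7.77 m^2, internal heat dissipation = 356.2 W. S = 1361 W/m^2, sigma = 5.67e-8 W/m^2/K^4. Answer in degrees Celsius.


Numerator = alpha*S*A_sun + Q_int = 0.398*1361*6.3 + 356.2 = 3768.7714 W
Denominator = eps*sigma*A_rad = 0.867*5.67e-8*7.77 = 3.8196465e-07 W/K^4
T^4 = 9.8668067e+09 K^4
T = 315.1695 K = 42.0195 C

42.0195 degrees Celsius


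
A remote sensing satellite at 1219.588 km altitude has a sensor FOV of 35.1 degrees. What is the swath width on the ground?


FOV = 35.1 deg = 0.6126106 rad
swath = 2 * alt * tan(FOV/2) = 2 * 1219.588 * tan(0.3063053)
swath = 2 * 1219.588 * 0.3162585
swath = 771.4101 km

771.4101 km


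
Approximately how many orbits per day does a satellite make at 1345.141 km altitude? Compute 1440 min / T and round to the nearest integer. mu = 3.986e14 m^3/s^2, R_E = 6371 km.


r = 7.716141e+06 m
T = 2*pi*sqrt(r^3/mu) = 6745.4582 s = 112.4243 min
revs/day = 1440 / 112.4243 = 12.8086
Rounded: 13 revolutions per day

13 revolutions per day


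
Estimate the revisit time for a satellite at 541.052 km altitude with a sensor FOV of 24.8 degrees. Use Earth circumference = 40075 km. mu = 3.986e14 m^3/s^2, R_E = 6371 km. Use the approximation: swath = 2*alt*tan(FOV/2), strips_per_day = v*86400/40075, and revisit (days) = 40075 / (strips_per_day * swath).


swath = 2*541.052*tan(0.2164208) = 237.9160 km
v = sqrt(mu/r) = 7593.9048 m/s = 7.5939 km/s
strips/day = v*86400/40075 = 7.5939*86400/40075 = 16.3721
coverage/day = strips * swath = 16.3721 * 237.9160 = 3895.1932 km
revisit = 40075 / 3895.1932 = 10.2883 days

10.2883 days


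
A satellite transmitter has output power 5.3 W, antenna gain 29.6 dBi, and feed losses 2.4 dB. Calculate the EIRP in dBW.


Pt = 5.3 W = 7.2428 dBW
EIRP = Pt_dBW + Gt - losses = 7.2428 + 29.6 - 2.4 = 34.4428 dBW

34.4428 dBW


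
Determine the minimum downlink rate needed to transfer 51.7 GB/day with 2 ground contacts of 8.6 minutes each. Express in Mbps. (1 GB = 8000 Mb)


total contact time = 2 * 8.6 * 60 = 1032.0000 s
data = 51.7 GB = 413600.0000 Mb
rate = 413600.0000 / 1032.0000 = 400.7752 Mbps

400.7752 Mbps


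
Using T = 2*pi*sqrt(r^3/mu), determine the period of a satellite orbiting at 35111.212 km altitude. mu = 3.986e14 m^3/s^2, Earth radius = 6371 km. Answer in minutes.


r = 41482.2120 km = 4.1482212e+07 m
T = 2*pi*sqrt(r^3/mu) = 2*pi*sqrt(7.1381508e+22 / 3.986e14)
T = 84082.2029 s = 1401.3700 min

1401.3700 minutes


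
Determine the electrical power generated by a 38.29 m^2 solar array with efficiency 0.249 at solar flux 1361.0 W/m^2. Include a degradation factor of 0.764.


P = area * eta * S * degradation
P = 38.29 * 0.249 * 1361.0 * 0.764
P = 9913.7097 W

9913.7097 W


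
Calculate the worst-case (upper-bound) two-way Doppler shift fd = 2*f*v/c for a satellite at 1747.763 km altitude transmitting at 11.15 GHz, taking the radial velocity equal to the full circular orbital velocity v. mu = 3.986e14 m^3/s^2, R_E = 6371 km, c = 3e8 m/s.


r = 8.118763e+06 m
v = sqrt(mu/r) = 7006.8644 m/s (worst-case radial velocity)
f = 11.15 GHz = 1.115e+10 Hz
fd = 2*f*v/c = 2*1.115e+10*7006.8644/3.0e+08
fd = 520843.5899 Hz

520843.5899 Hz


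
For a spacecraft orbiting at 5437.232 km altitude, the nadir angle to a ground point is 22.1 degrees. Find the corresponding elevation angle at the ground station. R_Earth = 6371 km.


r = R_E + alt = 11808.2320 km
Law of sines in the satellite / Earth-center / ground-point triangle:
  sin(nadir)/R_E = sin(90 + el)/r  =>  cos(el) = (r/R_E)*sin(nadir)
cos(el) = (11808.2320 / 6371.0000) * sin(22.1 deg) = 0.6973071
el = arccos(0.6973071) = 45.7887 deg
(Earth-central angle = 90 - nadir - el = 22.1113 deg)

45.7887 degrees


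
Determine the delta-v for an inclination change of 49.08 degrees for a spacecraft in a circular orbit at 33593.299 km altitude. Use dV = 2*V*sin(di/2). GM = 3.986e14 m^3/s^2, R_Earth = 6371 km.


r = 39964.2990 km = 3.9964299e+07 m
V = sqrt(mu/r) = 3158.1485 m/s
di = 49.08 deg = 0.8566076 rad
dV = 2*V*sin(di/2) = 2*3158.1485*sin(0.4283038)
dV = 2623.3376 m/s = 2.6233 km/s

2.6233 km/s


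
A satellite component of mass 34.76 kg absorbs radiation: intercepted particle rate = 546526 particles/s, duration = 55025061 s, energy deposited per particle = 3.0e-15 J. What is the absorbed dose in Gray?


Total energy deposited = rate * time * E_per
  = 546526 * 55025061 * 3.0e-15 = 0.09021788 J
Dose = E_total / mass = 0.09021788 / 34.76
Dose = 0.002595451 Gy

0.0026 Gy


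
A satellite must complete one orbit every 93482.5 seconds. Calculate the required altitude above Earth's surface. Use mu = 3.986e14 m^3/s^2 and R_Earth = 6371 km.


T = 93482.5 s
r = (mu*T^2/(4*pi^2))^(1/3) = (3.986e14 * 93482.5^2 / (4*pi^2))^(1/3)
r = 4.4519068e+07 m = 44519.0681 km
alt = r - R_E = 44519.0681 - 6371 = 38148.0681 km

38148.0681 km


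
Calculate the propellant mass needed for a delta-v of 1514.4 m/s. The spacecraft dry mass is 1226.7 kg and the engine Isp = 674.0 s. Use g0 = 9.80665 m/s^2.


ve = Isp * g0 = 674.0 * 9.80665 = 6609.682100 m/s
mass ratio = exp(dv/ve) = exp(1514.4/6609.682100) = 1.25749096
m_prop = m_dry * (mr - 1) = 1226.7 * (1.25749096 - 1)
m_prop = 315.8642 kg

315.8642 kg


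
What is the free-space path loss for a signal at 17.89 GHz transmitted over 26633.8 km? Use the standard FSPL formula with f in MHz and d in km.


f = 17.89 GHz = 17890.0000 MHz
d = 26633.8 km
FSPL = 32.44 + 20*log10(17890.0000) + 20*log10(26633.8)
FSPL = 32.44 + 85.0522 + 88.5087
FSPL = 206.0009 dB

206.0009 dB


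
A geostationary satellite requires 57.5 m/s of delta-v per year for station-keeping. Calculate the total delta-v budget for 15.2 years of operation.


dV = rate * years = 57.5 * 15.2
dV = 874.0000 m/s

874.0000 m/s


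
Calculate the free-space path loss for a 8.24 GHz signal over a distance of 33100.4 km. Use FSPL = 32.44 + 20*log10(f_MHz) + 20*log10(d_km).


f = 8.24 GHz = 8240.0000 MHz
d = 33100.4 km
FSPL = 32.44 + 20*log10(8240.0000) + 20*log10(33100.4)
FSPL = 32.44 + 78.3185 + 90.3967
FSPL = 201.1552 dB

201.1552 dB


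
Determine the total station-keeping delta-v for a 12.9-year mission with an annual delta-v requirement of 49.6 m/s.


dV = rate * years = 49.6 * 12.9
dV = 639.8400 m/s

639.8400 m/s


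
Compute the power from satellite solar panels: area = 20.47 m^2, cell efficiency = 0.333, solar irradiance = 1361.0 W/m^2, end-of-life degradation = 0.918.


P = area * eta * S * degradation
P = 20.47 * 0.333 * 1361.0 * 0.918
P = 8516.5340 W

8516.5340 W


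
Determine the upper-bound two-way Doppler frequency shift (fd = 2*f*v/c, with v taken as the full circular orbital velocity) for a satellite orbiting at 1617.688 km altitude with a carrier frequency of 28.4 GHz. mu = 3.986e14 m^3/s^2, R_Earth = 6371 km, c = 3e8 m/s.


r = 7.988688e+06 m
v = sqrt(mu/r) = 7063.6784 m/s (worst-case radial velocity)
f = 28.4 GHz = 2.84e+10 Hz
fd = 2*f*v/c = 2*2.84e+10*7063.6784/3.0e+08
fd = 1.3373898e+06 Hz

1.3374e+06 Hz


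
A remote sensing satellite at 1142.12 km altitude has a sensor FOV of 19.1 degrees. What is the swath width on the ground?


FOV = 19.1 deg = 0.3333579 rad
swath = 2 * alt * tan(FOV/2) = 2 * 1142.12 * tan(0.1666789)
swath = 2 * 1142.12 * 0.1682398
swath = 384.3002 km

384.3002 km


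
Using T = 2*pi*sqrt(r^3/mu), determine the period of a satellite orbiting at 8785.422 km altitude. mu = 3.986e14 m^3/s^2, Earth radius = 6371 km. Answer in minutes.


r = 15156.4220 km = 1.5156422e+07 m
T = 2*pi*sqrt(r^3/mu) = 2*pi*sqrt(3.4816897e+21 / 3.986e14)
T = 18569.7584 s = 309.4960 min

309.4960 minutes


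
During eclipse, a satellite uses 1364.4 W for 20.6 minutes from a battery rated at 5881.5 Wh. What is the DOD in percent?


E_used = P * t / 60 = 1364.4 * 20.6 / 60 = 468.4440 Wh
DOD = E_used / E_total * 100 = 468.4440 / 5881.5 * 100
DOD = 7.9647 %

7.9647 %


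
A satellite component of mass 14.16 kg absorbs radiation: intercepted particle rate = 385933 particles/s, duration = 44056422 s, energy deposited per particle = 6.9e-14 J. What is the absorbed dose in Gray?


Total energy deposited = rate * time * E_per
  = 385933 * 44056422 * 6.9e-14 = 1.1732 J
Dose = E_total / mass = 1.1732 / 14.16
Dose = 0.08285276 Gy

0.0829 Gy


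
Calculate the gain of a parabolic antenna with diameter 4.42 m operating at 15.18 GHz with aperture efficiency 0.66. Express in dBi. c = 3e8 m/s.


lambda = c/f = 3e8 / 1.518e+10 = 0.01976285 m
G = eta*(pi*D/lambda)^2 = 0.66*(pi*4.42/0.01976285)^2
G = 325828.6382 (linear)
G = 10*log10(325828.6382) = 55.1299 dBi

55.1299 dBi


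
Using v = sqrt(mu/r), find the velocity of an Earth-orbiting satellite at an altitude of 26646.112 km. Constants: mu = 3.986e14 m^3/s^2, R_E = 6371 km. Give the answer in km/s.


r = R_E + alt = 6371.0 + 26646.112 = 33017.1120 km = 3.3017112e+07 m
v = sqrt(mu/r) = sqrt(3.986e14 / 3.3017112e+07) = 3474.5543 m/s = 3.4746 km/s

3.4746 km/s


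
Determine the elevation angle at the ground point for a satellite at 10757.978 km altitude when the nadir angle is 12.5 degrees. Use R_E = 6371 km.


r = R_E + alt = 17128.9780 km
Law of sines in the satellite / Earth-center / ground-point triangle:
  sin(nadir)/R_E = sin(90 + el)/r  =>  cos(el) = (r/R_E)*sin(nadir)
cos(el) = (17128.9780 / 6371.0000) * sin(12.5 deg) = 0.5819164
el = arccos(0.5819164) = 54.4146 deg
(Earth-central angle = 90 - nadir - el = 23.0854 deg)

54.4146 degrees


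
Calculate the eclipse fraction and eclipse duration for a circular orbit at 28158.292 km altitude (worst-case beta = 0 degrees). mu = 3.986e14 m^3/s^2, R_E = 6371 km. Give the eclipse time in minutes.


r = 34529.2920 km
T = 1064.2447 min
Eclipse fraction = arcsin(R_E/r)/pi = arcsin(6371.0000/34529.2920)/pi
= arcsin(0.18451)/pi = 0.05906981
Eclipse duration = 0.05906981 * 1064.2447 = 62.8647 min

62.8647 minutes


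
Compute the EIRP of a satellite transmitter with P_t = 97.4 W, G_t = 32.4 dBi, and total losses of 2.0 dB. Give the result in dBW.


Pt = 97.4 W = 19.8856 dBW
EIRP = Pt_dBW + Gt - losses = 19.8856 + 32.4 - 2.0 = 50.2856 dBW

50.2856 dBW


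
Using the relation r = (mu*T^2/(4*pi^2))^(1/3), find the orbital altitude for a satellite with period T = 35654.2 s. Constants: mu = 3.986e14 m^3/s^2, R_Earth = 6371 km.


T = 35654.2 s
r = (mu*T^2/(4*pi^2))^(1/3) = (3.986e14 * 35654.2^2 / (4*pi^2))^(1/3)
r = 2.3413499e+07 m = 23413.4988 km
alt = r - R_E = 23413.4988 - 6371 = 17042.4988 km

17042.4988 km


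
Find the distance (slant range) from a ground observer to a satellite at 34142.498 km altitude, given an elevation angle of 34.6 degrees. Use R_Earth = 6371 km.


h = 34142.498 km, el = 34.6 deg
d = -R_E*sin(el) + sqrt((R_E*sin(el))^2 + 2*R_E*h + h^2)
d = -6371.0000*sin(0.6038839) + sqrt((6371.0000*0.5678437)^2 + 2*6371.0000*34142.498 + 34142.498^2)
d = 36554.9182 km

36554.9182 km


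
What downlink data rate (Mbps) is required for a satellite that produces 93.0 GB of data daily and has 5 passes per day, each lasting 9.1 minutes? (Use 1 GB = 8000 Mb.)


total contact time = 5 * 9.1 * 60 = 2730.0000 s
data = 93.0 GB = 744000.0000 Mb
rate = 744000.0000 / 2730.0000 = 272.5275 Mbps

272.5275 Mbps


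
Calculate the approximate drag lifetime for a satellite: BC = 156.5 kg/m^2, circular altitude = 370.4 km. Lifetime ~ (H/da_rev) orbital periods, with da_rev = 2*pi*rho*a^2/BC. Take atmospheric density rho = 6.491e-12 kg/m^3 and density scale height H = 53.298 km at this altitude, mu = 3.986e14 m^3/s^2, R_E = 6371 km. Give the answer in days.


a = R_E + alt = 6741.4000 km = 6.7414e+06 m
da_rev = 2*pi*rho*a^2/BC = 2*pi*6.491e-12*(6.7414e+06)^2/156.5 = 11.843425 m per revolution
N = H/da_rev = 53298.0000 m / 11.843425 m = 4500.2183 revolutions
P = 2*pi*sqrt(a^3/mu) = 5508.5382 s
lifetime = N*P = 4500.2183 * 5508.5382 = 2.4789625e+07 s = 286.9170 days

286.9170 days


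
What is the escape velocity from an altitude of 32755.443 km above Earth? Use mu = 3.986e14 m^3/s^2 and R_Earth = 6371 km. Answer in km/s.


r = 6371.0 + 32755.443 = 39126.4430 km = 3.9126443e+07 m
v_esc = sqrt(2*mu/r) = sqrt(2*3.986e14 / 3.9126443e+07)
v_esc = 4513.8639 m/s = 4.5139 km/s

4.5139 km/s


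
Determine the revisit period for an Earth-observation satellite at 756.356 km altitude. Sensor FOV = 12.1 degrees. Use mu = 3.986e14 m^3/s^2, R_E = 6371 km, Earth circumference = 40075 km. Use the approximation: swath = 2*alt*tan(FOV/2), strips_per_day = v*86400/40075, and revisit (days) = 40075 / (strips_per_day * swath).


swath = 2*756.356*tan(0.1055924) = 160.3272 km
v = sqrt(mu/r) = 7478.3265 m/s = 7.4783 km/s
strips/day = v*86400/40075 = 7.4783*86400/40075 = 16.1230
coverage/day = strips * swath = 16.1230 * 160.3272 = 2584.9487 km
revisit = 40075 / 2584.9487 = 15.5032 days

15.5032 days


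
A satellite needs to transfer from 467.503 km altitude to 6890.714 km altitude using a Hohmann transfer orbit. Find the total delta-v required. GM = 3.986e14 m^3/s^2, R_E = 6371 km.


r1 = 6838.5030 km = 6.838503e+06 m
r2 = 13261.7140 km = 1.3261714e+07 m
dv1 = sqrt(mu/r1)*(sqrt(2*r2/(r1+r2)) - 1) = 1135.4280 m/s
dv2 = sqrt(mu/r2)*(1 - sqrt(2*r1/(r1+r2))) = 960.0282 m/s
total dv = |dv1| + |dv2| = 1135.4280 + 960.0282 = 2095.4562 m/s = 2.0955 km/s

2.0955 km/s


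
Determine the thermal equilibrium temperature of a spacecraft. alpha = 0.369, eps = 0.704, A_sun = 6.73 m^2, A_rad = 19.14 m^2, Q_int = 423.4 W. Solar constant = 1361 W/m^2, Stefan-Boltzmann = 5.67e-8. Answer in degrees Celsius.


Numerator = alpha*S*A_sun + Q_int = 0.369*1361*6.73 + 423.4 = 3803.2666 W
Denominator = eps*sigma*A_rad = 0.704*5.67e-8*19.14 = 7.6400755e-07 W/K^4
T^4 = 4.9780484e+09 K^4
T = 265.6225 K = -7.5275 C

-7.5275 degrees Celsius


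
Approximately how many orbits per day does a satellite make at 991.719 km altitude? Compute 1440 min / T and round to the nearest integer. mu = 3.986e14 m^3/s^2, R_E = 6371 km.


r = 7.362719e+06 m
T = 2*pi*sqrt(r^3/mu) = 6287.3634 s = 104.7894 min
revs/day = 1440 / 104.7894 = 13.7418
Rounded: 14 revolutions per day

14 revolutions per day


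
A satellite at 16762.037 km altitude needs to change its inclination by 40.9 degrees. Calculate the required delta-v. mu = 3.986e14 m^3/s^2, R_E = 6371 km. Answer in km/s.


r = 23133.0370 km = 2.3133037e+07 m
V = sqrt(mu/r) = 4150.9961 m/s
di = 40.9 deg = 0.7138397 rad
dV = 2*V*sin(di/2) = 2*4150.9961*sin(0.3569198)
dV = 2900.6318 m/s = 2.9006 km/s

2.9006 km/s


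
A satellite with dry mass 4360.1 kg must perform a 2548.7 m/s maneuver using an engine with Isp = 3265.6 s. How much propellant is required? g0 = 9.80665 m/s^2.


ve = Isp * g0 = 3265.6 * 9.80665 = 32024.596240 m/s
mass ratio = exp(dv/ve) = exp(2548.7/32024.596240) = 1.08283836
m_prop = m_dry * (mr - 1) = 4360.1 * (1.08283836 - 1)
m_prop = 361.1835 kg

361.1835 kg


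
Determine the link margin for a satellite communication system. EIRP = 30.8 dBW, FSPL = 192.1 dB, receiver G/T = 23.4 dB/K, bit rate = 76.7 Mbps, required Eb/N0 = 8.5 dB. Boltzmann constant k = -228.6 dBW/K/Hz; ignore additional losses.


C/N0 = EIRP - FSPL + G/T - k = 30.8 - 192.1 + 23.4 - (-228.6)
C/N0 = 90.7000 dB-Hz
R_b = 76.7 Mbps = 7.67e+07 bps -> 10*log10(R_b) = 78.8480 dB-Hz
Eb/N0 = C/N0 - 10*log10(R_b) = 90.7000 - 78.8480 = 11.8520 dB
Margin = Eb/N0 - Eb/N0_req = 11.8520 - 8.5 = 3.3520 dB (link closes)

3.3520 dB


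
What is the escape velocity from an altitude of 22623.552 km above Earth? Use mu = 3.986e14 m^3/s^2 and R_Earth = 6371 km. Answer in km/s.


r = 6371.0 + 22623.552 = 28994.5520 km = 2.8994552e+07 m
v_esc = sqrt(2*mu/r) = sqrt(2*3.986e14 / 2.8994552e+07)
v_esc = 5243.5504 m/s = 5.2436 km/s

5.2436 km/s


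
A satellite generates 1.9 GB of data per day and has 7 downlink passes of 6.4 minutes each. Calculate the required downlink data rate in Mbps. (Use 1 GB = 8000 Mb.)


total contact time = 7 * 6.4 * 60 = 2688.0000 s
data = 1.9 GB = 15200.0000 Mb
rate = 15200.0000 / 2688.0000 = 5.6548 Mbps

5.6548 Mbps


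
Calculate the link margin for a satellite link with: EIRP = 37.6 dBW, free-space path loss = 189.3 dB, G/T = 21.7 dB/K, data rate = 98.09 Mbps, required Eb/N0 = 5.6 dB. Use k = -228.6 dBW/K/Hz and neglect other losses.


C/N0 = EIRP - FSPL + G/T - k = 37.6 - 189.3 + 21.7 - (-228.6)
C/N0 = 98.6000 dB-Hz
R_b = 98.09 Mbps = 9.809e+07 bps -> 10*log10(R_b) = 79.9162 dB-Hz
Eb/N0 = C/N0 - 10*log10(R_b) = 98.6000 - 79.9162 = 18.6838 dB
Margin = Eb/N0 - Eb/N0_req = 18.6838 - 5.6 = 13.0838 dB (link closes)

13.0838 dB


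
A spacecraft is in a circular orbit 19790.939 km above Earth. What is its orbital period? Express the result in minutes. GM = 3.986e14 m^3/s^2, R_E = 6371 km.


r = 26161.9390 km = 2.6161939e+07 m
T = 2*pi*sqrt(r^3/mu) = 2*pi*sqrt(1.7906462e+22 / 3.986e14)
T = 42112.9936 s = 701.8832 min

701.8832 minutes


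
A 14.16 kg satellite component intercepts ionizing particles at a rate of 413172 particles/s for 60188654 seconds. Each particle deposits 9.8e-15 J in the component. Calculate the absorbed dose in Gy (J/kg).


Total energy deposited = rate * time * E_per
  = 413172 * 60188654 * 9.8e-15 = 0.243709 J
Dose = E_total / mass = 0.243709 / 14.16
Dose = 0.01721109 Gy

0.0172 Gy


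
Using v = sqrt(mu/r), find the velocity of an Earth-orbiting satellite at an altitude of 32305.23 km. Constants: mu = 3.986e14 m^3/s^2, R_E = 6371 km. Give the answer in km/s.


r = R_E + alt = 6371.0 + 32305.23 = 38676.2300 km = 3.867623e+07 m
v = sqrt(mu/r) = sqrt(3.986e14 / 3.867623e+07) = 3210.3071 m/s = 3.2103 km/s

3.2103 km/s


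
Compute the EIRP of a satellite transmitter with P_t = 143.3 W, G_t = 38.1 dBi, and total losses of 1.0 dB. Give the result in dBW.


Pt = 143.3 W = 21.5625 dBW
EIRP = Pt_dBW + Gt - losses = 21.5625 + 38.1 - 1.0 = 58.6625 dBW

58.6625 dBW


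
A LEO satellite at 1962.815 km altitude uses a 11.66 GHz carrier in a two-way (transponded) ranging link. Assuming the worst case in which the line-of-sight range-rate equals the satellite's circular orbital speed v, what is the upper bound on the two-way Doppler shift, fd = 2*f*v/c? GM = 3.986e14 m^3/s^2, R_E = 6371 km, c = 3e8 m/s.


r = 8.333815e+06 m
v = sqrt(mu/r) = 6915.8684 m/s (worst-case radial velocity)
f = 11.66 GHz = 1.166e+10 Hz
fd = 2*f*v/c = 2*1.166e+10*6915.8684/3.0e+08
fd = 537593.5022 Hz

537593.5022 Hz


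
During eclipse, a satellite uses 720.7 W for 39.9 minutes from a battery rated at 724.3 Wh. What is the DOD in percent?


E_used = P * t / 60 = 720.7 * 39.9 / 60 = 479.2655 Wh
DOD = E_used / E_total * 100 = 479.2655 / 724.3 * 100
DOD = 66.1695 %

66.1695 %


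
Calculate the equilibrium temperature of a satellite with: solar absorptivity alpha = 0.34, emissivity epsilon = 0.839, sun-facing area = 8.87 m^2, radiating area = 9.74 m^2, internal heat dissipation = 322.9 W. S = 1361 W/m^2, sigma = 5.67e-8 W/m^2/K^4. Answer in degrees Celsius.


Numerator = alpha*S*A_sun + Q_int = 0.34*1361*8.87 + 322.9 = 4427.4038 W
Denominator = eps*sigma*A_rad = 0.839*5.67e-8*9.74 = 4.6334446e-07 W/K^4
T^4 = 9.5553183e+09 K^4
T = 312.6521 K = 39.5021 C

39.5021 degrees Celsius


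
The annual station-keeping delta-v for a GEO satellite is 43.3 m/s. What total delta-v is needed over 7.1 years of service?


dV = rate * years = 43.3 * 7.1
dV = 307.4300 m/s

307.4300 m/s


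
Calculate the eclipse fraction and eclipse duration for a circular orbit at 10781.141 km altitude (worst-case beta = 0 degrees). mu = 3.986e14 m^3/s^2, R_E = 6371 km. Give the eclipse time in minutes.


r = 17152.1410 km
T = 372.5954 min
Eclipse fraction = arcsin(R_E/r)/pi = arcsin(6371.0000/17152.1410)/pi
= arcsin(0.3714405)/pi = 0.121136
Eclipse duration = 0.121136 * 372.5954 = 45.1347 min

45.1347 minutes


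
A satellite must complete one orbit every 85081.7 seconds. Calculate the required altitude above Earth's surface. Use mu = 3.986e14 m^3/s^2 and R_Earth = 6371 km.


T = 85081.7 s
r = (mu*T^2/(4*pi^2))^(1/3) = (3.986e14 * 85081.7^2 / (4*pi^2))^(1/3)
r = 4.1810301e+07 m = 41810.3008 km
alt = r - R_E = 41810.3008 - 6371 = 35439.3008 km

35439.3008 km


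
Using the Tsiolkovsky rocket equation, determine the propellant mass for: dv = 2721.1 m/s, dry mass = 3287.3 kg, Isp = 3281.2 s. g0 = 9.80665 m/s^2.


ve = Isp * g0 = 3281.2 * 9.80665 = 32177.579980 m/s
mass ratio = exp(dv/ve) = exp(2721.1/32177.579980) = 1.08824368
m_prop = m_dry * (mr - 1) = 3287.3 * (1.08824368 - 1)
m_prop = 290.0834 kg

290.0834 kg


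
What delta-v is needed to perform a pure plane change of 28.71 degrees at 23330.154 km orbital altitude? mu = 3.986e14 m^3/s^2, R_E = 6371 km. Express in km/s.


r = 29701.1540 km = 2.9701154e+07 m
V = sqrt(mu/r) = 3663.3801 m/s
di = 28.71 deg = 0.501084 rad
dV = 2*V*sin(di/2) = 2*3663.3801*sin(0.250542)
dV = 1816.5170 m/s = 1.8165 km/s

1.8165 km/s


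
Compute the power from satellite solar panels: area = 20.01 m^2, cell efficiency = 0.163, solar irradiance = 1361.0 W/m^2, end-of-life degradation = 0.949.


P = area * eta * S * degradation
P = 20.01 * 0.163 * 1361.0 * 0.949
P = 4212.6854 W

4212.6854 W


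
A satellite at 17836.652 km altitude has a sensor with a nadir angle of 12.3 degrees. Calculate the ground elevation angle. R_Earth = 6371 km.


r = R_E + alt = 24207.6520 km
Law of sines in the satellite / Earth-center / ground-point triangle:
  sin(nadir)/R_E = sin(90 + el)/r  =>  cos(el) = (r/R_E)*sin(nadir)
cos(el) = (24207.6520 / 6371.0000) * sin(12.3 deg) = 0.8094436
el = arccos(0.8094436) = 35.9584 deg
(Earth-central angle = 90 - nadir - el = 41.7416 deg)

35.9584 degrees


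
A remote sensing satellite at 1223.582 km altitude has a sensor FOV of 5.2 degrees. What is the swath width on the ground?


FOV = 5.2 deg = 0.09075712 rad
swath = 2 * alt * tan(FOV/2) = 2 * 1223.582 * tan(0.04537856)
swath = 2 * 1223.582 * 0.04540973
swath = 111.1251 km

111.1251 km


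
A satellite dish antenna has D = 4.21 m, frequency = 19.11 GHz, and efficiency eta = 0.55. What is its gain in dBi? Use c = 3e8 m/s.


lambda = c/f = 3e8 / 1.911e+10 = 0.01569859 m
G = eta*(pi*D/lambda)^2 = 0.55*(pi*4.21/0.01569859)^2
G = 390396.1186 (linear)
G = 10*log10(390396.1186) = 55.9151 dBi

55.9151 dBi


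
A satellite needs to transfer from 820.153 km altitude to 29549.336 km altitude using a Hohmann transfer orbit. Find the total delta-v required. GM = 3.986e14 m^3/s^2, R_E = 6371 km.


r1 = 7191.1530 km = 7.191153e+06 m
r2 = 35920.3360 km = 3.5920336e+07 m
dv1 = sqrt(mu/r1)*(sqrt(2*r2/(r1+r2)) - 1) = 2165.6871 m/s
dv2 = sqrt(mu/r2)*(1 - sqrt(2*r1/(r1+r2))) = 1407.1334 m/s
total dv = |dv1| + |dv2| = 2165.6871 + 1407.1334 = 3572.8205 m/s = 3.5728 km/s

3.5728 km/s


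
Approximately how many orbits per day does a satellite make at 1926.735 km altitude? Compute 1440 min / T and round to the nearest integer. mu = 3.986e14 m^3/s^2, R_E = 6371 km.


r = 8.297735e+06 m
T = 2*pi*sqrt(r^3/mu) = 7522.2985 s = 125.3716 min
revs/day = 1440 / 125.3716 = 11.4859
Rounded: 11 revolutions per day

11 revolutions per day


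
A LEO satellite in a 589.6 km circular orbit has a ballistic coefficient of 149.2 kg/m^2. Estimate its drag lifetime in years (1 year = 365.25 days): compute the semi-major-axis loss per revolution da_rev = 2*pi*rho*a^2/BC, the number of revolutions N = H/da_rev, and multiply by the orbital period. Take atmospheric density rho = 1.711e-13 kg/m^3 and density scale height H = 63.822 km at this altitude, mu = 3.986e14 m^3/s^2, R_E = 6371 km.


a = R_E + alt = 6960.6000 km = 6.9606e+06 m
da_rev = 2*pi*rho*a^2/BC = 2*pi*1.711e-13*(6.9606e+06)^2/149.2 = 0.349103666 m per revolution
N = H/da_rev = 63822.0000 m / 0.349103666 m = 182816.7569 revolutions
P = 2*pi*sqrt(a^3/mu) = 5779.3798 s
lifetime = N*P = 182816.7569 * 5779.3798 = 1.0565675e+09 s = 12228.7902 days
years = 12228.7902 / 365.25 = 33.4806 years

33.4806 years


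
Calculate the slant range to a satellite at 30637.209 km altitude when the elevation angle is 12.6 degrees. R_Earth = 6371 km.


h = 30637.209 km, el = 12.6 deg
d = -R_E*sin(el) + sqrt((R_E*sin(el))^2 + 2*R_E*h + h^2)
d = -6371.0000*sin(0.2199115) + sqrt((6371.0000*0.2181432)^2 + 2*6371.0000*30637.209 + 30637.209^2)
d = 35092.3888 km

35092.3888 km


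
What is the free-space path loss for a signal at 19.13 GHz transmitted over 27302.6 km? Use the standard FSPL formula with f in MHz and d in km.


f = 19.13 GHz = 19130.0000 MHz
d = 27302.6 km
FSPL = 32.44 + 20*log10(19130.0000) + 20*log10(27302.6)
FSPL = 32.44 + 85.6343 + 88.7241
FSPL = 206.7984 dB

206.7984 dB


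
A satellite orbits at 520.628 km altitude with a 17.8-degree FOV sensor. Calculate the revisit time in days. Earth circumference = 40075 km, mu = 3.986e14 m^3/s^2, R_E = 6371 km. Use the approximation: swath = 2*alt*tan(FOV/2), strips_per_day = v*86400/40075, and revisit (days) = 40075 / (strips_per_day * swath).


swath = 2*520.628*tan(0.1553343) = 163.0563 km
v = sqrt(mu/r) = 7605.1491 m/s = 7.6051 km/s
strips/day = v*86400/40075 = 7.6051*86400/40075 = 16.3964
coverage/day = strips * swath = 16.3964 * 163.0563 = 2673.5335 km
revisit = 40075 / 2673.5335 = 14.9895 days

14.9895 days


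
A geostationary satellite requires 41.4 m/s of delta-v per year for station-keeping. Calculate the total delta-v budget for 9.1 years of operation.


dV = rate * years = 41.4 * 9.1
dV = 376.7400 m/s

376.7400 m/s


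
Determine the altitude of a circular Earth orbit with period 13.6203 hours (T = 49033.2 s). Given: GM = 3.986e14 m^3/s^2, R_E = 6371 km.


T = 49033.2 s
r = (mu*T^2/(4*pi^2))^(1/3) = (3.986e14 * 49033.2^2 / (4*pi^2))^(1/3)
r = 2.8954718e+07 m = 28954.7183 km
alt = r - R_E = 28954.7183 - 6371 = 22583.7183 km

22583.7183 km


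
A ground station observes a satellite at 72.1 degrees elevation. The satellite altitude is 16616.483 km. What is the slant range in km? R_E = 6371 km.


h = 16616.483 km, el = 72.1 deg
d = -R_E*sin(el) + sqrt((R_E*sin(el))^2 + 2*R_E*h + h^2)
d = -6371.0000*sin(1.2584) + sqrt((6371.0000*0.9515944)^2 + 2*6371.0000*16616.483 + 16616.483^2)
d = 16841.3207 km

16841.3207 km


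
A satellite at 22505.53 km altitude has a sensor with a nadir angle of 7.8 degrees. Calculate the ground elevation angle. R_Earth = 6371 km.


r = R_E + alt = 28876.5300 km
Law of sines in the satellite / Earth-center / ground-point triangle:
  sin(nadir)/R_E = sin(90 + el)/r  =>  cos(el) = (r/R_E)*sin(nadir)
cos(el) = (28876.5300 / 6371.0000) * sin(7.8 deg) = 0.6151302
el = arccos(0.6151302) = 52.0386 deg
(Earth-central angle = 90 - nadir - el = 30.1614 deg)

52.0386 degrees


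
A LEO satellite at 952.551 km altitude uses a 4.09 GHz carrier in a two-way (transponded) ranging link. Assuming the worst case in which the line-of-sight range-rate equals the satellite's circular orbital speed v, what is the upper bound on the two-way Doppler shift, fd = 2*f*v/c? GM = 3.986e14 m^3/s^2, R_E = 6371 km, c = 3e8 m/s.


r = 7.323551e+06 m
v = sqrt(mu/r) = 7377.4758 m/s (worst-case radial velocity)
f = 4.09 GHz = 4.09e+09 Hz
fd = 2*f*v/c = 2*4.09e+09*7377.4758/3.0e+08
fd = 201159.1728 Hz

201159.1728 Hz


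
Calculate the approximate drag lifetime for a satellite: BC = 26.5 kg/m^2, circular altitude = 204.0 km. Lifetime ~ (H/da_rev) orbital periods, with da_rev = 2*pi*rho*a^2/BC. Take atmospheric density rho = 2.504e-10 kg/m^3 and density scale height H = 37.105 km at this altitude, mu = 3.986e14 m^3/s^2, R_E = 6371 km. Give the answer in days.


a = R_E + alt = 6575.0000 km = 6.575e+06 m
da_rev = 2*pi*rho*a^2/BC = 2*pi*2.504e-10*(6.575e+06)^2/26.5 = 2566.609712 m per revolution
N = H/da_rev = 37105.0000 m / 2566.609712 m = 14.4568 revolutions
P = 2*pi*sqrt(a^3/mu) = 5305.8486 s
lifetime = N*P = 14.4568 * 5305.8486 = 76705.6686 s = 0.8877971 days

0.8878 days


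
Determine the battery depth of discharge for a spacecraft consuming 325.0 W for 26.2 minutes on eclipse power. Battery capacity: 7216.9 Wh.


E_used = P * t / 60 = 325.0 * 26.2 / 60 = 141.9167 Wh
DOD = E_used / E_total * 100 = 141.9167 / 7216.9 * 100
DOD = 1.9664 %

1.9664 %


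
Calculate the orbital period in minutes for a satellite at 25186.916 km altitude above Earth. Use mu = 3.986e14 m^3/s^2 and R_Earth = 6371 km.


r = 31557.9160 km = 3.1557916e+07 m
T = 2*pi*sqrt(r^3/mu) = 2*pi*sqrt(3.1428594e+22 / 3.986e14)
T = 55792.2267 s = 929.8704 min

929.8704 minutes


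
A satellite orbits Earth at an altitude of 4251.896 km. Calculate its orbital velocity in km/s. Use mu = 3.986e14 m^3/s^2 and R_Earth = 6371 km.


r = R_E + alt = 6371.0 + 4251.896 = 10622.8960 km = 1.0622896e+07 m
v = sqrt(mu/r) = sqrt(3.986e14 / 1.0622896e+07) = 6125.5795 m/s = 6.1256 km/s

6.1256 km/s


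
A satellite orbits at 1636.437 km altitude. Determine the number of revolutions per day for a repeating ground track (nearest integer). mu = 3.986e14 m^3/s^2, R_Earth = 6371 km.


r = 8.007437e+06 m
T = 2*pi*sqrt(r^3/mu) = 7131.0177 s = 118.8503 min
revs/day = 1440 / 118.8503 = 12.1161
Rounded: 12 revolutions per day

12 revolutions per day


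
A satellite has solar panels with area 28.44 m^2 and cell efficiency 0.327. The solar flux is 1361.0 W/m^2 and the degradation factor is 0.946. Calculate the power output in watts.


P = area * eta * S * degradation
P = 28.44 * 0.327 * 1361.0 * 0.946
P = 11973.6513 W

11973.6513 W


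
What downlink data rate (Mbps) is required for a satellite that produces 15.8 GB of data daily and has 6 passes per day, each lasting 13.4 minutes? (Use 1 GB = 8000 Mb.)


total contact time = 6 * 13.4 * 60 = 4824.0000 s
data = 15.8 GB = 126400.0000 Mb
rate = 126400.0000 / 4824.0000 = 26.2023 Mbps

26.2023 Mbps


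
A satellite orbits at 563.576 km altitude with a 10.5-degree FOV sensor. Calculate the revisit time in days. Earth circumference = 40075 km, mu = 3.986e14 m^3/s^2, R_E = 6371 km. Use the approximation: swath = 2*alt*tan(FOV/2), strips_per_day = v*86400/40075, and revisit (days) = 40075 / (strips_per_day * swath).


swath = 2*563.576*tan(0.09162979) = 103.5707 km
v = sqrt(mu/r) = 7581.5620 m/s = 7.5816 km/s
strips/day = v*86400/40075 = 7.5816*86400/40075 = 16.3455
coverage/day = strips * swath = 16.3455 * 103.5707 = 1692.9179 km
revisit = 40075 / 1692.9179 = 23.6721 days

23.6721 days


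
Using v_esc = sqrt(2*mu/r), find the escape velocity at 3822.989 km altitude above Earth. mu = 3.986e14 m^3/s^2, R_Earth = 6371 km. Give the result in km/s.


r = 6371.0 + 3822.989 = 10193.9890 km = 1.0193989e+07 m
v_esc = sqrt(2*mu/r) = sqrt(2*3.986e14 / 1.0193989e+07)
v_esc = 8843.2431 m/s = 8.8432 km/s

8.8432 km/s


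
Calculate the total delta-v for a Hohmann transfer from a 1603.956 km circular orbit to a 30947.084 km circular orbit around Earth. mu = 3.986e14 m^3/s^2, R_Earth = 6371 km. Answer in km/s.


r1 = 7974.9560 km = 7.974956e+06 m
r2 = 37318.0840 km = 3.7318084e+07 m
dv1 = sqrt(mu/r1)*(sqrt(2*r2/(r1+r2)) - 1) = 2005.5938 m/s
dv2 = sqrt(mu/r2)*(1 - sqrt(2*r1/(r1+r2))) = 1328.7803 m/s
total dv = |dv1| + |dv2| = 2005.5938 + 1328.7803 = 3334.3741 m/s = 3.3344 km/s

3.3344 km/s


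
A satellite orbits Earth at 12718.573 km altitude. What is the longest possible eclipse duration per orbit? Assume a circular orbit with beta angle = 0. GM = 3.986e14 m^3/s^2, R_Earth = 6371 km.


r = 19089.5730 km
T = 437.4761 min
Eclipse fraction = arcsin(R_E/r)/pi = arcsin(6371.0000/19089.5730)/pi
= arcsin(0.3337424)/pi = 0.1083116
Eclipse duration = 0.1083116 * 437.4761 = 47.3837 min

47.3837 minutes


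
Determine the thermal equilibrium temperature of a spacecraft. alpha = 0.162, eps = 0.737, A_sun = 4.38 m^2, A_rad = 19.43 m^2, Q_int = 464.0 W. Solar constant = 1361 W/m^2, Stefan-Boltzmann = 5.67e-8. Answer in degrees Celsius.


Numerator = alpha*S*A_sun + Q_int = 0.162*1361*4.38 + 464.0 = 1429.7112 W
Denominator = eps*sigma*A_rad = 0.737*5.67e-8*19.43 = 8.119389e-07 W/K^4
T^4 = 1.7608605e+09 K^4
T = 204.8478 K = -68.3022 C

-68.3022 degrees Celsius


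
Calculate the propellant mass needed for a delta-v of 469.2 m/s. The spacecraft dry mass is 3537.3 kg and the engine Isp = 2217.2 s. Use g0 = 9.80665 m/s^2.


ve = Isp * g0 = 2217.2 * 9.80665 = 21743.304380 m/s
mass ratio = exp(dv/ve) = exp(469.2/21743.304380) = 1.02181357
m_prop = m_dry * (mr - 1) = 3537.3 * (1.02181357 - 1)
m_prop = 77.1611 kg

77.1611 kg


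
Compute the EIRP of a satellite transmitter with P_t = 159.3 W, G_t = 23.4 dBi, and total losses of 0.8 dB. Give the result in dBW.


Pt = 159.3 W = 22.0222 dBW
EIRP = Pt_dBW + Gt - losses = 22.0222 + 23.4 - 0.8 = 44.6222 dBW

44.6222 dBW


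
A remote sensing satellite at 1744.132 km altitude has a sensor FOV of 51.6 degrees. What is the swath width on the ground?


FOV = 51.6 deg = 0.9005899 rad
swath = 2 * alt * tan(FOV/2) = 2 * 1744.132 * tan(0.4502949)
swath = 2 * 1744.132 * 0.4834189
swath = 1686.2927 km

1686.2927 km


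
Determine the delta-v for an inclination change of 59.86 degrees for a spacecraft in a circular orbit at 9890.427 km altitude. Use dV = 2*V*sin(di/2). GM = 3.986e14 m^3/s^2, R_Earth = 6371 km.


r = 16261.4270 km = 1.6261427e+07 m
V = sqrt(mu/r) = 4950.9589 m/s
di = 59.86 deg = 1.0448 rad
dV = 2*V*sin(di/2) = 2*4950.9589*sin(0.522377)
dV = 4940.4785 m/s = 4.9405 km/s

4.9405 km/s


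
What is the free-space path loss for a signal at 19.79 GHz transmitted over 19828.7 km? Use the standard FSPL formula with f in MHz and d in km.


f = 19.79 GHz = 19790.0000 MHz
d = 19828.7 km
FSPL = 32.44 + 20*log10(19790.0000) + 20*log10(19828.7)
FSPL = 32.44 + 85.9289 + 85.9459
FSPL = 204.3148 dB

204.3148 dB


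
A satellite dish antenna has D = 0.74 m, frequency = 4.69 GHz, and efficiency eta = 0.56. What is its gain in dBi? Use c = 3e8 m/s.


lambda = c/f = 3e8 / 4.69e+09 = 0.06396588 m
G = eta*(pi*D/lambda)^2 = 0.56*(pi*0.74/0.06396588)^2
G = 739.6979 (linear)
G = 10*log10(739.6979) = 28.6905 dBi

28.6905 dBi


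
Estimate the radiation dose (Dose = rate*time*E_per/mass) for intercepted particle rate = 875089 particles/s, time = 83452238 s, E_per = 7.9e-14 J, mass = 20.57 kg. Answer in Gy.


Total energy deposited = rate * time * E_per
  = 875089 * 83452238 * 7.9e-14 = 5.7692 J
Dose = E_total / mass = 5.7692 / 20.57
Dose = 0.2804678 Gy

0.2805 Gy


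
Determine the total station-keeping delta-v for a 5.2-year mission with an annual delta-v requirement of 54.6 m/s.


dV = rate * years = 54.6 * 5.2
dV = 283.9200 m/s

283.9200 m/s


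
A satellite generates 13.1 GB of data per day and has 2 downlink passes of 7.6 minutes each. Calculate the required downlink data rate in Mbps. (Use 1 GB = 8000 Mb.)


total contact time = 2 * 7.6 * 60 = 912.0000 s
data = 13.1 GB = 104800.0000 Mb
rate = 104800.0000 / 912.0000 = 114.9123 Mbps

114.9123 Mbps


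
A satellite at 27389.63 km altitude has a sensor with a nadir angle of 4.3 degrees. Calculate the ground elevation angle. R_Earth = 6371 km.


r = R_E + alt = 33760.6300 km
Law of sines in the satellite / Earth-center / ground-point triangle:
  sin(nadir)/R_E = sin(90 + el)/r  =>  cos(el) = (r/R_E)*sin(nadir)
cos(el) = (33760.6300 / 6371.0000) * sin(4.3 deg) = 0.3973205
el = arccos(0.3973205) = 66.5892 deg
(Earth-central angle = 90 - nadir - el = 19.1108 deg)

66.5892 degrees


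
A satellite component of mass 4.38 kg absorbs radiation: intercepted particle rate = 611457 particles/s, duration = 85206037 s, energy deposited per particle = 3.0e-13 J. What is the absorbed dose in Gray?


Total energy deposited = rate * time * E_per
  = 611457 * 85206037 * 3.0e-13 = 15.6299 J
Dose = E_total / mass = 15.6299 / 4.38
Dose = 3.5685 Gy

3.5685 Gy


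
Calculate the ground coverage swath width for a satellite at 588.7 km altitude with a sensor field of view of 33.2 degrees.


FOV = 33.2 deg = 0.5794493 rad
swath = 2 * alt * tan(FOV/2) = 2 * 588.7 * tan(0.2897247)
swath = 2 * 588.7 * 0.2981129
swath = 350.9982 km

350.9982 km


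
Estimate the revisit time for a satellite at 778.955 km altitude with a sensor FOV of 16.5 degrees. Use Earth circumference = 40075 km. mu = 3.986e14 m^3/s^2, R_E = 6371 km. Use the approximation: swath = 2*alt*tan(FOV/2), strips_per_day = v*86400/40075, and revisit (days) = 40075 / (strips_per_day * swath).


swath = 2*778.955*tan(0.1439897) = 225.8862 km
v = sqrt(mu/r) = 7466.4987 m/s = 7.4665 km/s
strips/day = v*86400/40075 = 7.4665*86400/40075 = 16.0975
coverage/day = strips * swath = 16.0975 * 225.8862 = 3636.1928 km
revisit = 40075 / 3636.1928 = 11.0211 days

11.0211 days


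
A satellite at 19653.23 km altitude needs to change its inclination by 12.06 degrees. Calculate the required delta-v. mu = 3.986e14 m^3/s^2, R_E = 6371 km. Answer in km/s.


r = 26024.2300 km = 2.602423e+07 m
V = sqrt(mu/r) = 3913.6294 m/s
di = 12.06 deg = 0.2104867 rad
dV = 2*V*sin(di/2) = 2*3913.6294*sin(0.1052434)
dV = 822.2471 m/s = 0.8222471 km/s

0.8222 km/s


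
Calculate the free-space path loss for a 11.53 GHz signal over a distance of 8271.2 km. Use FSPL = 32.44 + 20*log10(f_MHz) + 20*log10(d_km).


f = 11.53 GHz = 11530.0000 MHz
d = 8271.2 km
FSPL = 32.44 + 20*log10(11530.0000) + 20*log10(8271.2)
FSPL = 32.44 + 81.2366 + 78.3514
FSPL = 192.0280 dB

192.0280 dB


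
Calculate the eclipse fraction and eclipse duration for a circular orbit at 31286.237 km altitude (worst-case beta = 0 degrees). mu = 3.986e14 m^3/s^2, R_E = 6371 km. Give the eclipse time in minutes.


r = 37657.2370 km
T = 1212.0838 min
Eclipse fraction = arcsin(R_E/r)/pi = arcsin(6371.0000/37657.2370)/pi
= arcsin(0.1691839)/pi = 0.0541132
Eclipse duration = 0.0541132 * 1212.0838 = 65.5897 min

65.5897 minutes


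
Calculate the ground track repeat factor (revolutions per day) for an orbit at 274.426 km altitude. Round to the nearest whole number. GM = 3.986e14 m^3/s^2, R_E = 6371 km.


r = 6.645426e+06 m
T = 2*pi*sqrt(r^3/mu) = 5391.3244 s = 89.8554 min
revs/day = 1440 / 89.8554 = 16.0257
Rounded: 16 revolutions per day

16 revolutions per day


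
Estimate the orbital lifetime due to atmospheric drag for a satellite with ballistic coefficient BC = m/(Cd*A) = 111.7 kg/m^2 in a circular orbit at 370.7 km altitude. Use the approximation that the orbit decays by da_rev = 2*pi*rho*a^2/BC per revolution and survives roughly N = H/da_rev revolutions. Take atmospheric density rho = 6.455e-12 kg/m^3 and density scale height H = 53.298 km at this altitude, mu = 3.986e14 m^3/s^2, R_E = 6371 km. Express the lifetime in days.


a = R_E + alt = 6741.7000 km = 6.7417e+06 m
da_rev = 2*pi*rho*a^2/BC = 2*pi*6.455e-12*(6.7417e+06)^2/111.7 = 16.502958 m per revolution
N = H/da_rev = 53298.0000 m / 16.502958 m = 3229.6029 revolutions
P = 2*pi*sqrt(a^3/mu) = 5508.9059 s
lifetime = N*P = 3229.6029 * 5508.9059 = 1.7791578e+07 s = 205.9210 days

205.9210 days


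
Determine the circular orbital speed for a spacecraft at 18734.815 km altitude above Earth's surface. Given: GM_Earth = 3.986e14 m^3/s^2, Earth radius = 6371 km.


r = R_E + alt = 6371.0 + 18734.815 = 25105.8150 km = 2.5105815e+07 m
v = sqrt(mu/r) = sqrt(3.986e14 / 2.5105815e+07) = 3984.5702 m/s = 3.9846 km/s

3.9846 km/s
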